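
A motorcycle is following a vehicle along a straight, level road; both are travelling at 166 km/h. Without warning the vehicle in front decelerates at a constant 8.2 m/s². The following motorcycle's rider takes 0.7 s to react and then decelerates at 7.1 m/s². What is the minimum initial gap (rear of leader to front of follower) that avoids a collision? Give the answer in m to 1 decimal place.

Minimum gap ≈ 52.4 m

166 km/h ÷ 3.6 = 46.1111 m/s.
Leader travels v²/(2a_L) = 2126.234 / 16.400 = 129.648 m before stopping.
Follower covers v·t_r = 46.1111 × 0.7 = 32.278 m while reacting, then v²/(2a_F) = 2126.234 / 14.200 = 149.735 m while braking, for a total of 32.278 + 149.735 = 182.013 m.
Since a_F ≤ a_L and the follower starts braking later, the follower is never slower than the leader, so the closest approach is when both have stopped.
Minimum gap = 182.013 − 129.648 = 52.365 m.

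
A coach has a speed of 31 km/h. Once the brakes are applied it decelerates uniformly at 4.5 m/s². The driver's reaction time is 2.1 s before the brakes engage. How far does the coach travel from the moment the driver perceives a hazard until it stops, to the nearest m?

31 km/h ÷ 3.6 = 8.6111 m/s.
Reaction distance = v·t_r = 8.6111 × 2.1 = 18.083 m.
Braking distance = v²/(2a) = 8.6111² / (2 × 4.500) = 74.151 / 9.000 = 8.239 m.
Total = 18.083 + 8.239 = 26.322 m.

Total stopping distance ≈ 26 m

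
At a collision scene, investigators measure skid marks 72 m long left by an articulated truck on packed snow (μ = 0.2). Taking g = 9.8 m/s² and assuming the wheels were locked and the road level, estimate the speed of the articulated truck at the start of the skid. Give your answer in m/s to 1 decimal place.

Initial speed ≈ 16.8 m/s

Deceleration a = μg = 0.2 × 9.8 = 1.960 m/s².
v = √(2a·d) = √(2 × 1.960 × 72) = √282.240 = 16.8000 m/s.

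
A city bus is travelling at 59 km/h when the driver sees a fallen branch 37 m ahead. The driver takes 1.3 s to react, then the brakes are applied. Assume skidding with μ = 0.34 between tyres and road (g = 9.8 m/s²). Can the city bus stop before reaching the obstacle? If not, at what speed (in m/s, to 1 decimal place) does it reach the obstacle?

No — it strikes the obstacle at 12.8 m/s

59 km/h ÷ 3.6 = 16.3889 m/s.
a = μg = 0.34 × 9.8 = 3.332 m/s².
Reaction distance = 16.3889 × 1.3 = 21.306 m.
Braking distance needed to stop: v²/(2a) = 268.596 / 6.664 = 40.306 m, so total needed = 21.306 + 40.306 = 61.612 m > 37 m — it cannot stop.
Distance remaining when braking begins: 37 − 21.306 = 15.694 m.
v² = v₀² − 2a·d = 268.596 − 2 × 3.332 × 15.694 = 164.011 m²/s².
v = √164.011 = 12.807 m/s.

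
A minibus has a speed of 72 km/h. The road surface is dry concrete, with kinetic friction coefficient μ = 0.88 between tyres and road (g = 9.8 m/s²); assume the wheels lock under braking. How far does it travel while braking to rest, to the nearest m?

72 km/h ÷ 3.6 = 20.0000 m/s.
a = μg = 0.88 × 9.8 = 8.624 m/s².
Braking distance = v²/(2a) = 20.0000² / (2 × 8.624) = 400.000 / 17.248 = 23.191 m.

Braking distance ≈ 23 m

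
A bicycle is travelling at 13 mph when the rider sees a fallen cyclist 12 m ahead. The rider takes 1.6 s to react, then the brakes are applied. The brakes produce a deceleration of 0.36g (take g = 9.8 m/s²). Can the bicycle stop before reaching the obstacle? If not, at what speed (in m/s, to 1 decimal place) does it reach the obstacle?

No — it strikes the obstacle at 3.8 m/s

13 mph × 0.44704 = 5.8115 m/s.
a = 0.36 × 9.8 = 3.528 m/s².
Reaction distance = 5.8115 × 1.6 = 9.298 m.
Braking distance needed to stop: v²/(2a) = 33.774 / 7.056 = 4.787 m, so total needed = 9.298 + 4.787 = 14.085 m > 12 m — it cannot stop.
Distance remaining when braking begins: 12 − 9.298 = 2.702 m.
v² = v₀² − 2a·d = 33.774 − 2 × 3.528 × 2.702 = 14.709 m²/s².
v = √14.709 = 3.835 m/s.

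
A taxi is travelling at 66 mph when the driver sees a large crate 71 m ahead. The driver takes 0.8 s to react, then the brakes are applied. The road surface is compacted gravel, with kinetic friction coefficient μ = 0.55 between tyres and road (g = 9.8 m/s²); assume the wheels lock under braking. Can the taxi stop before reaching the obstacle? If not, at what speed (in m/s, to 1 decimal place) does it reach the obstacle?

No — it strikes the obstacle at 19.0 m/s

66 mph × 0.44704 = 29.5046 m/s.
a = μg = 0.55 × 9.8 = 5.390 m/s².
Reaction distance = 29.5046 × 0.8 = 23.604 m.
Braking distance needed to stop: v²/(2a) = 870.521 / 10.780 = 80.753 m, so total needed = 23.604 + 80.753 = 104.357 m > 71 m — it cannot stop.
Distance remaining when braking begins: 71 − 23.604 = 47.396 m.
v² = v₀² − 2a·d = 870.521 − 2 × 5.390 × 47.396 = 359.592 m²/s².
v = √359.592 = 18.963 m/s.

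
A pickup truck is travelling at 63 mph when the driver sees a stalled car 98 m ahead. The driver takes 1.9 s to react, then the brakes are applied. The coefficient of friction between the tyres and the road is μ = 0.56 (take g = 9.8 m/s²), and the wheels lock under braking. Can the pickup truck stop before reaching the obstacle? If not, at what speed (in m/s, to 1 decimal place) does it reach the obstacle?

63 mph × 0.44704 = 28.1635 m/s.
a = μg = 0.56 × 9.8 = 5.488 m/s².
Reaction distance = 28.1635 × 1.9 = 53.511 m.
Braking distance needed to stop: v²/(2a) = 793.183 / 10.976 = 72.265 m, so total needed = 53.511 + 72.265 = 125.776 m > 98 m — it cannot stop.
Distance remaining when braking begins: 98 − 53.511 = 44.489 m.
v² = v₀² − 2a·d = 793.183 − 2 × 5.488 × 44.489 = 304.872 m²/s².
v = √304.872 = 17.461 m/s.

No — it strikes the obstacle at 17.5 m/s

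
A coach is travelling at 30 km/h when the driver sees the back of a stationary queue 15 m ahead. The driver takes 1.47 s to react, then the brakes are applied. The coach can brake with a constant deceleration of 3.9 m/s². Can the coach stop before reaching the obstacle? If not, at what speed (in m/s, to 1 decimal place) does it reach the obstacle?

No — it strikes the obstacle at 6.9 m/s

30 km/h ÷ 3.6 = 8.3333 m/s.
Reaction distance = 8.3333 × 1.47 = 12.250 m.
Braking distance needed to stop: v²/(2a) = 69.444 / 7.800 = 8.903 m, so total needed = 12.250 + 8.903 = 21.153 m > 15 m — it cannot stop.
Distance remaining when braking begins: 15 − 12.250 = 2.750 m.
v² = v₀² − 2a·d = 69.444 − 2 × 3.900 × 2.750 = 47.994 m²/s².
v = √47.994 = 6.928 m/s.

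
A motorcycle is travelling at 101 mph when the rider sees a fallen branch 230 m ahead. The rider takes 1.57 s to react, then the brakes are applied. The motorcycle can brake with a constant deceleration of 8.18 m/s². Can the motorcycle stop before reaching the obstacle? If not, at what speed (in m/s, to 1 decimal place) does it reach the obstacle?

Yes — it stops about 34.5 m short of the obstacle, so it never reaches it

101 mph × 0.44704 = 45.1510 m/s.
Reaction distance = 45.1510 × 1.57 = 70.887 m.
Braking distance = v²/(2a) = 2038.613 / 16.360 = 124.610 m.
Total stopping distance = 70.887 + 124.610 = 195.497 m, vs 230 m available — it stops with 230 − 195.497 = 34.503 m to spare.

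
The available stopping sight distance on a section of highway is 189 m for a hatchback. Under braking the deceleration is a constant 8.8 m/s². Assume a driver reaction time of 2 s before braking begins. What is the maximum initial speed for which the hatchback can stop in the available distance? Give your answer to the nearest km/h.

Stopping distance: v·t_r + v²/(2a) = 189 with t_r = 2 s and a = 8.800 m/s².
So v² + 35.200 v − 3326.40 = 0.
Positive root: v = −a·t_r + √((a·t_r)² + 2a·d) = −17.600 + √(309.760 + 3326.40) = 42.7006 m/s.
42.7006 m/s × 3.6 = 153.722 km/h.

Maximum speed ≈ 154 km/h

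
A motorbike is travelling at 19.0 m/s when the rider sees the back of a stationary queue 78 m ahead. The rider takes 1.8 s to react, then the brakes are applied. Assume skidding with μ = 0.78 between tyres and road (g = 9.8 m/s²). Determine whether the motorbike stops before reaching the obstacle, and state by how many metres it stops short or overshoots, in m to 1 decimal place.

Yes — it stops 20.2 m short of the obstacle

a = μg = 0.78 × 9.8 = 7.644 m/s².
Reaction distance = 19.0000 × 1.8 = 34.200 m.
Braking distance = v²/(2a) = 361.000 / 15.288 = 23.613 m.
Total stopping distance = 34.200 + 23.613 = 57.813 m, vs 78 m available — it stops with 78 − 57.813 = 20.187 m to spare.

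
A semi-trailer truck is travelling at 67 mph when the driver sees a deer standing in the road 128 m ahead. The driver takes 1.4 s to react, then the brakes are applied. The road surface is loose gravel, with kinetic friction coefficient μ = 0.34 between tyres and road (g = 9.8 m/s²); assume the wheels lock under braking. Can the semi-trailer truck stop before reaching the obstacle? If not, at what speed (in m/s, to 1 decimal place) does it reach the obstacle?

67 mph × 0.44704 = 29.9517 m/s.
a = μg = 0.34 × 9.8 = 3.332 m/s².
Reaction distance = 29.9517 × 1.4 = 41.932 m.
Braking distance needed to stop: v²/(2a) = 897.104 / 6.664 = 134.619 m, so total needed = 41.932 + 134.619 = 176.551 m > 128 m — it cannot stop.
Distance remaining when braking begins: 128 − 41.932 = 86.068 m.
v² = v₀² − 2a·d = 897.104 − 2 × 3.332 × 86.068 = 323.547 m²/s².
v = √323.547 = 17.987 m/s.

No — it strikes the obstacle at 18.0 m/s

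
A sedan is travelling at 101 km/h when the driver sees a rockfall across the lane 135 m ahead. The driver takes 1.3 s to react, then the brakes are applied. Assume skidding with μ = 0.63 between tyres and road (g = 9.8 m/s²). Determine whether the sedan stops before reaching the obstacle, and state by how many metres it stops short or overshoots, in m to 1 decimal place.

101 km/h ÷ 3.6 = 28.0556 m/s.
a = μg = 0.63 × 9.8 = 6.174 m/s².
Reaction distance = 28.0556 × 1.3 = 36.472 m.
Braking distance = v²/(2a) = 787.117 / 12.348 = 63.744 m.
Total stopping distance = 36.472 + 63.744 = 100.216 m, vs 135 m available — it stops with 135 − 100.216 = 34.784 m to spare.

Yes — it stops 34.8 m short of the obstacle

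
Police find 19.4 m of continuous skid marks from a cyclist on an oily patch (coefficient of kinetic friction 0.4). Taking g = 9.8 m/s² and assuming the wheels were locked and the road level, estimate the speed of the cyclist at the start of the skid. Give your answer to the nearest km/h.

Deceleration a = μg = 0.4 × 9.8 = 3.920 m/s².
v = √(2a·d) = √(2 × 3.920 × 19.4) = √152.096 = 12.3327 m/s.
= 12.3327 × 3.6 = 44.398 km/h.

Initial speed ≈ 44 km/h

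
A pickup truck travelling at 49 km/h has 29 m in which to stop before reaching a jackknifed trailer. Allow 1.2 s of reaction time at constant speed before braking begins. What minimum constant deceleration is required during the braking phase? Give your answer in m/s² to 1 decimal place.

Required deceleration ≈ 7.3 m/s²

49 km/h ÷ 3.6 = 13.6111 m/s.
Distance covered during reaction = 13.6111 × 1.2 = 16.333 m.
Distance available for braking: 29 − 16.333 = 12.667 m.
v² = 2a·d ⇒ a = v²/(2d) = 13.6111² / (2 × 12.667) = 185.262 / 25.334 = 7.3128 m/s².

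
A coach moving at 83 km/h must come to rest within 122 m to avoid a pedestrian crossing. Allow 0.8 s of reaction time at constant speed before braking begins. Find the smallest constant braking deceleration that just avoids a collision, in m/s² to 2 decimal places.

83 km/h ÷ 3.6 = 23.0556 m/s.
Distance covered during reaction = 23.0556 × 0.8 = 18.444 m.
Distance available for braking: 122 − 18.444 = 103.556 m.
v² = 2a·d ⇒ a = v²/(2d) = 23.0556² / (2 × 103.556) = 531.561 / 207.112 = 2.5665 m/s².

Required deceleration ≈ 2.57 m/s²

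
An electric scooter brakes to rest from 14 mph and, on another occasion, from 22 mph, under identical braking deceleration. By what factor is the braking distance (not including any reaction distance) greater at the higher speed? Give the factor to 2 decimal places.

Braking distance d = v²/(2a), so with a fixed, d ∝ v².
Factor = (22/14)² = 1.5714² = 2.4693.

Factor ≈ 2.47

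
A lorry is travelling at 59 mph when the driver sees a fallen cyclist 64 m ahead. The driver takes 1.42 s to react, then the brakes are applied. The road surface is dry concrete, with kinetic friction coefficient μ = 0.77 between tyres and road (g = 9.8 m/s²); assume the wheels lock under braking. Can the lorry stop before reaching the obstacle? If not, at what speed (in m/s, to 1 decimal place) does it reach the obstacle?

59 mph × 0.44704 = 26.3754 m/s.
a = μg = 0.77 × 9.8 = 7.546 m/s².
Reaction distance = 26.3754 × 1.42 = 37.453 m.
Braking distance needed to stop: v²/(2a) = 695.662 / 15.092 = 46.095 m, so total needed = 37.453 + 46.095 = 83.548 m > 64 m — it cannot stop.
Distance remaining when braking begins: 64 − 37.453 = 26.547 m.
v² = v₀² − 2a·d = 695.662 − 2 × 7.546 × 26.547 = 295.015 m²/s².
v = √295.015 = 17.176 m/s.

No — it strikes the obstacle at 17.2 m/s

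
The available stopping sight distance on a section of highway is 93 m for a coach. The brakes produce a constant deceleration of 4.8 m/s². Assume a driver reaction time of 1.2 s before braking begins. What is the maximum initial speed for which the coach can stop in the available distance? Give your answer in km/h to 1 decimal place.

Stopping distance: v·t_r + v²/(2a) = 93 with t_r = 1.2 s and a = 4.800 m/s².
So v² + 11.520 v − 892.80 = 0.
Positive root: v = −a·t_r + √((a·t_r)² + 2a·d) = −5.760 + √(33.178 + 892.80) = 24.6699 m/s.
24.6699 m/s × 3.6 = 88.812 km/h.

Maximum speed ≈ 88.8 km/h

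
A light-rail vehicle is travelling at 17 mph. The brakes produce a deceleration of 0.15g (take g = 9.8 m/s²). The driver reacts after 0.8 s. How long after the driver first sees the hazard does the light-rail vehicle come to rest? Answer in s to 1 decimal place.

Total time ≈ 6.0 s

17 mph × 0.44704 = 7.5997 m/s.
a = 0.15 × 9.8 = 1.470 m/s².
Braking time = v/a = 7.5997 / 1.470 = 5.170 s.
Total = 0.8 + 5.170 = 5.970 s.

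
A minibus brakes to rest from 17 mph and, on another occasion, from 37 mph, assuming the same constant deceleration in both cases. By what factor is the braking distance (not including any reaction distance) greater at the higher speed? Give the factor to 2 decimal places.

Braking distance d = v²/(2a), so with a fixed, d ∝ v².
Factor = (37/17)² = 2.1765² = 4.7372.

Factor ≈ 4.74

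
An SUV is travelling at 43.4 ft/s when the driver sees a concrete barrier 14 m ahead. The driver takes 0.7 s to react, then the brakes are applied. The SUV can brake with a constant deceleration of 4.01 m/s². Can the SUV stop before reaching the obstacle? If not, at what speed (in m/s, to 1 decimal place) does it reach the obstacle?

No — it strikes the obstacle at 11.7 m/s

43.4 ft/s × 0.3048 = 13.2283 m/s.
Reaction distance = 13.2283 × 0.7 = 9.260 m.
Braking distance needed to stop: v²/(2a) = 174.988 / 8.020 = 21.819 m, so total needed = 9.260 + 21.819 = 31.079 m > 14 m — it cannot stop.
Distance remaining when braking begins: 14 − 9.260 = 4.740 m.
v² = v₀² − 2a·d = 174.988 − 2 × 4.010 × 4.740 = 136.973 m²/s².
v = √136.973 = 11.704 m/s.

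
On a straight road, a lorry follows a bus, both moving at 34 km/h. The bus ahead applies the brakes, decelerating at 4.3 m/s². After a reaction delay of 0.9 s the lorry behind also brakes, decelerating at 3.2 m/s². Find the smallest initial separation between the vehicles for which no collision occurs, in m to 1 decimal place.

Minimum gap ≈ 12.1 m

34 km/h ÷ 3.6 = 9.4444 m/s.
Leader travels v²/(2a_L) = 89.197 / 8.600 = 10.372 m before stopping.
Follower covers v·t_r = 9.4444 × 0.9 = 8.500 m while reacting, then v²/(2a_F) = 89.197 / 6.400 = 13.937 m while braking, for a total of 8.500 + 13.937 = 22.437 m.
Since a_F ≤ a_L and the follower starts braking later, the follower is never slower than the leader, so the closest approach is when both have stopped.
Minimum gap = 22.437 − 10.372 = 12.065 m.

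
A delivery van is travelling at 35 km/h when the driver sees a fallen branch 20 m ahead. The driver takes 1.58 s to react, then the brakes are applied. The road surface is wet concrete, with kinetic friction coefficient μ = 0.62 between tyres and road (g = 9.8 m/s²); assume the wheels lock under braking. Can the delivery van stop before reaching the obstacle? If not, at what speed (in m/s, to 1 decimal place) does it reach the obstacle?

35 km/h ÷ 3.6 = 9.7222 m/s.
a = μg = 0.62 × 9.8 = 6.076 m/s².
Reaction distance = 9.7222 × 1.58 = 15.361 m.
Braking distance needed to stop: v²/(2a) = 94.521 / 12.152 = 7.778 m, so total needed = 15.361 + 7.778 = 23.139 m > 20 m — it cannot stop.
Distance remaining when braking begins: 20 − 15.361 = 4.639 m.
v² = v₀² − 2a·d = 94.521 − 2 × 6.076 × 4.639 = 38.148 m²/s².
v = √38.148 = 6.176 m/s.

No — it strikes the obstacle at 6.2 m/s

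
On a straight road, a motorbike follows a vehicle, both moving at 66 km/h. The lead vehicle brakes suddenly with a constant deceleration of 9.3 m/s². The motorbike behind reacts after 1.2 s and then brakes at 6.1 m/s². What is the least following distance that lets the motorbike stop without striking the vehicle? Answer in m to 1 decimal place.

Minimum gap ≈ 31.5 m

66 km/h ÷ 3.6 = 18.3333 m/s.
Leader travels v²/(2a_L) = 336.110 / 18.600 = 18.070 m before stopping.
Follower covers v·t_r = 18.3333 × 1.2 = 22.000 m while reacting, then v²/(2a_F) = 336.110 / 12.200 = 27.550 m while braking, for a total of 22.000 + 27.550 = 49.550 m.
Since a_F ≤ a_L and the follower starts braking later, the follower is never slower than the leader, so the closest approach is when both have stopped.
Minimum gap = 49.550 − 18.070 = 31.480 m.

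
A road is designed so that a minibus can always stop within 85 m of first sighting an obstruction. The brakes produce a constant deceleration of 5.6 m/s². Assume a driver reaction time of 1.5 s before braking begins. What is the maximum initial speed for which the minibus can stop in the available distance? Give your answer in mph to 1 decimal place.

Stopping distance: v·t_r + v²/(2a) = 85 with t_r = 1.5 s and a = 5.600 m/s².
So v² + 16.800 v − 952.00 = 0.
Positive root: v = −a·t_r + √((a·t_r)² + 2a·d) = −8.400 + √(70.560 + 952.00) = 23.5775 m/s.
23.5775 m/s ÷ 0.44704 = 52.741 mph.

Maximum speed ≈ 52.7 mph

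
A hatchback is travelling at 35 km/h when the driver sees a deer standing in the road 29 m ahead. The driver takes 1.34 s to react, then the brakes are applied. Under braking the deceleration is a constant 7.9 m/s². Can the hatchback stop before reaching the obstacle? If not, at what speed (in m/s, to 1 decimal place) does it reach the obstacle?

35 km/h ÷ 3.6 = 9.7222 m/s.
Reaction distance = 9.7222 × 1.34 = 13.028 m.
Braking distance = v²/(2a) = 94.521 / 15.800 = 5.982 m.
Total stopping distance = 13.028 + 5.982 = 19.010 m, vs 29 m available — it stops with 29 − 19.010 = 9.990 m to spare.

Yes — it stops about 10.0 m short of the obstacle, so it never reaches it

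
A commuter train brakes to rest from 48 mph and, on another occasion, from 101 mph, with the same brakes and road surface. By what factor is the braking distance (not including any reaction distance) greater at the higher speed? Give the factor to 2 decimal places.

Factor ≈ 4.43

Braking distance d = v²/(2a), so with a fixed, d ∝ v².
Factor = (101/48)² = 2.1042² = 4.4277.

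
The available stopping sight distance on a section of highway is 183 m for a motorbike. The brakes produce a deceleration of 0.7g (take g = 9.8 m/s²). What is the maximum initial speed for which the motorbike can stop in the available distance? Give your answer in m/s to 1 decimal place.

a = 0.7 × 9.8 = 6.860 m/s².
v²/(2a) = d ⇒ v = √(2 × 6.860 × 183) = √2510.76 = 50.1075 m/s.

Maximum speed ≈ 50.1 m/s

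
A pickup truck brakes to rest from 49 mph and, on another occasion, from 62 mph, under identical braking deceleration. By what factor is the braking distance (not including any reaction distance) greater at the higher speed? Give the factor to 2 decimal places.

Factor ≈ 1.60

Braking distance d = v²/(2a), so with a fixed, d ∝ v².
Factor = (62/49)² = 1.2653² = 1.6010.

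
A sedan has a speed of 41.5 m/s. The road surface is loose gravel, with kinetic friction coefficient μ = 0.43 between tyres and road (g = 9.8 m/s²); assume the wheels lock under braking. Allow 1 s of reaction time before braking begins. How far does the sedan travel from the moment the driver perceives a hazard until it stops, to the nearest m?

a = μg = 0.43 × 9.8 = 4.214 m/s².
Reaction distance = v·t_r = 41.5000 × 1 = 41.500 m.
Braking distance = v²/(2a) = 41.5000² / (2 × 4.214) = 1722.250 / 8.428 = 204.349 m.
Total = 41.500 + 204.349 = 245.849 m.

Total stopping distance ≈ 246 m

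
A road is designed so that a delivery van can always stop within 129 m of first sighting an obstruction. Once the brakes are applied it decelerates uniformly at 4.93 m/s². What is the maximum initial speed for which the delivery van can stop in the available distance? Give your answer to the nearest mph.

Maximum speed ≈ 80 mph

v²/(2a) = d ⇒ v = √(2 × 4.930 × 129) = √1271.94 = 35.6643 m/s.
35.6643 m/s ÷ 0.44704 = 79.779 mph.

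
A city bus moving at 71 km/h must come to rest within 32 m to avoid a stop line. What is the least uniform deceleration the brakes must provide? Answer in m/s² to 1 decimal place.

71 km/h ÷ 3.6 = 19.7222 m/s.
v² = 2a·d ⇒ a = v²/(2d) = 19.7222² / (2 × 32.000) = 388.965 / 64.000 = 6.0776 m/s².

Required deceleration ≈ 6.1 m/s²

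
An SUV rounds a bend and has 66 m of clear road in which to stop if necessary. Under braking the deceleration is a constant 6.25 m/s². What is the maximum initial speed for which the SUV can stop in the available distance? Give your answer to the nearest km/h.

Maximum speed ≈ 103 km/h

v²/(2a) = d ⇒ v = √(2 × 6.250 × 66) = √825.00 = 28.7228 m/s.
28.7228 m/s × 3.6 = 103.402 km/h.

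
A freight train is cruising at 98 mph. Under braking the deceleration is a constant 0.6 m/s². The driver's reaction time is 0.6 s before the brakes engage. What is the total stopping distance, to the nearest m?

Total stopping distance ≈ 1626 m

98 mph × 0.44704 = 43.8099 m/s.
Reaction distance = v·t_r = 43.8099 × 0.6 = 26.286 m.
Braking distance = v²/(2a) = 43.8099² / (2 × 0.600) = 1919.307 / 1.200 = 1599.423 m.
Total = 26.286 + 1599.423 = 1625.709 m.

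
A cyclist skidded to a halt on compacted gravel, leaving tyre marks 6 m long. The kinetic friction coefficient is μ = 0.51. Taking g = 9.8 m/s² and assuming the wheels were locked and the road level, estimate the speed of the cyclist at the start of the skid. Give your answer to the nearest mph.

Initial speed ≈ 17 mph

Deceleration a = μg = 0.51 × 9.8 = 4.998 m/s².
v = √(2a·d) = √(2 × 4.998 × 6) = √59.976 = 7.7444 m/s.
= 7.7444 ÷ 0.44704 = 17.324 mph.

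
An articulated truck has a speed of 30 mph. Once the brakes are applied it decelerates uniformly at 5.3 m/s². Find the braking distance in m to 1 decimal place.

Braking distance ≈ 17.0 m

30 mph × 0.44704 = 13.4112 m/s.
Braking distance = v²/(2a) = 13.4112² / (2 × 5.300) = 179.860 / 10.600 = 16.968 m.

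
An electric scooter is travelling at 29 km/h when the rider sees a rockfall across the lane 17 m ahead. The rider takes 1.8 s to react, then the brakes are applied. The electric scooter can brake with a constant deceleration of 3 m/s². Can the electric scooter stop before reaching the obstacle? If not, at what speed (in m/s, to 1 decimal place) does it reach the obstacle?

No — it strikes the obstacle at 7.1 m/s

29 km/h ÷ 3.6 = 8.0556 m/s.
Reaction distance = 8.0556 × 1.8 = 14.500 m.
Braking distance needed to stop: v²/(2a) = 64.893 / 6.000 = 10.816 m, so total needed = 14.500 + 10.816 = 25.316 m > 17 m — it cannot stop.
Distance remaining when braking begins: 17 − 14.500 = 2.500 m.
v² = v₀² − 2a·d = 64.893 − 2 × 3.000 × 2.500 = 49.893 m²/s².
v = √49.893 = 7.063 m/s.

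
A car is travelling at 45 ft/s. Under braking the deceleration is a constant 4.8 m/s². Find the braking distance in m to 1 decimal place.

Braking distance ≈ 19.6 m

45 ft/s × 0.3048 = 13.7160 m/s.
Braking distance = v²/(2a) = 13.7160² / (2 × 4.800) = 188.129 / 9.600 = 19.597 m.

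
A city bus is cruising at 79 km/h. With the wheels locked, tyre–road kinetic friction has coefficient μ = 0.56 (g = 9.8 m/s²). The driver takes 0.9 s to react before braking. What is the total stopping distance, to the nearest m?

Total stopping distance ≈ 64 m

79 km/h ÷ 3.6 = 21.9444 m/s.
a = μg = 0.56 × 9.8 = 5.488 m/s².
Reaction distance = v·t_r = 21.9444 × 0.9 = 19.750 m.
Braking distance = v²/(2a) = 21.9444² / (2 × 5.488) = 481.557 / 10.976 = 43.874 m.
Total = 19.750 + 43.874 = 63.624 m.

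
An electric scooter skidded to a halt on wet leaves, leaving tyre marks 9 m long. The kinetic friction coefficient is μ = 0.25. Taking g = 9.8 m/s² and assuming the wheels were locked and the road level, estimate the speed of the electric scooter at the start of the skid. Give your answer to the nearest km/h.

Initial speed ≈ 24 km/h

Deceleration a = μg = 0.25 × 9.8 = 2.450 m/s².
v = √(2a·d) = √(2 × 2.450 × 9) = √44.100 = 6.6408 m/s.
= 6.6408 × 3.6 = 23.907 km/h.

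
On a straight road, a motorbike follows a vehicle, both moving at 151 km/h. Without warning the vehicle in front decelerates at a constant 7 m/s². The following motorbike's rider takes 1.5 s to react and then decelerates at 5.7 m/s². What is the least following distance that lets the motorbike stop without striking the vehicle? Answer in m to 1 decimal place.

151 km/h ÷ 3.6 = 41.9444 m/s.
Leader travels v²/(2a_L) = 1759.333 / 14.000 = 125.667 m before stopping.
Follower covers v·t_r = 41.9444 × 1.5 = 62.917 m while reacting, then v²/(2a_F) = 1759.333 / 11.400 = 154.327 m while braking, for a total of 62.917 + 154.327 = 217.244 m.
Since a_F ≤ a_L and the follower starts braking later, the follower is never slower than the leader, so the closest approach is when both have stopped.
Minimum gap = 217.244 − 125.667 = 91.577 m.

Minimum gap ≈ 91.6 m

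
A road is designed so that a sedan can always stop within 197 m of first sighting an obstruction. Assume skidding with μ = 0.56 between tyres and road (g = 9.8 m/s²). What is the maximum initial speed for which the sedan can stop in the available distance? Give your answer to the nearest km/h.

a = μg = 0.56 × 9.8 = 5.488 m/s².
v²/(2a) = d ⇒ v = √(2 × 5.488 × 197) = √2162.27 = 46.5002 m/s.
46.5002 m/s × 3.6 = 167.401 km/h.

Maximum speed ≈ 167 km/h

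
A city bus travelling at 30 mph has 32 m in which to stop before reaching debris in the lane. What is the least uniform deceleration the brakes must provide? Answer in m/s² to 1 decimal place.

30 mph × 0.44704 = 13.4112 m/s.
v² = 2a·d ⇒ a = v²/(2d) = 13.4112² / (2 × 32.000) = 179.860 / 64.000 = 2.8103 m/s².

Required deceleration ≈ 2.8 m/s²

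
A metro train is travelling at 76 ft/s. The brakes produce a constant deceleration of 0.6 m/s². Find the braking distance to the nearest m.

76 ft/s × 0.3048 = 23.1648 m/s.
Braking distance = v²/(2a) = 23.1648² / (2 × 0.600) = 536.608 / 1.200 = 447.173 m.

Braking distance ≈ 447 m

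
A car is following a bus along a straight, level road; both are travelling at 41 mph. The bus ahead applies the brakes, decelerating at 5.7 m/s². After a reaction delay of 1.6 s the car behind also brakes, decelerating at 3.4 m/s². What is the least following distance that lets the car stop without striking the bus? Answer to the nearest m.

41 mph × 0.44704 = 18.3286 m/s.
Leader travels v²/(2a_L) = 335.938 / 11.400 = 29.468 m before stopping.
Follower covers v·t_r = 18.3286 × 1.6 = 29.326 m while reacting, then v²/(2a_F) = 335.938 / 6.800 = 49.403 m while braking, for a total of 29.326 + 49.403 = 78.729 m.
Since a_F ≤ a_L and the follower starts braking later, the follower is never slower than the leader, so the closest approach is when both have stopped.
Minimum gap = 78.729 − 29.468 = 49.261 m.

Minimum gap ≈ 49 m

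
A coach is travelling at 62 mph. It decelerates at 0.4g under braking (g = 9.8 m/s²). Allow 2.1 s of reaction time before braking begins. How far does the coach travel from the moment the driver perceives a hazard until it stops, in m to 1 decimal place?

62 mph × 0.44704 = 27.7165 m/s.
a = 0.4 × 9.8 = 3.920 m/s².
Reaction distance = v·t_r = 27.7165 × 2.1 = 58.205 m.
Braking distance = v²/(2a) = 27.7165² / (2 × 3.920) = 768.204 / 7.840 = 97.985 m.
Total = 58.205 + 97.985 = 156.190 m.

Total stopping distance ≈ 156.2 m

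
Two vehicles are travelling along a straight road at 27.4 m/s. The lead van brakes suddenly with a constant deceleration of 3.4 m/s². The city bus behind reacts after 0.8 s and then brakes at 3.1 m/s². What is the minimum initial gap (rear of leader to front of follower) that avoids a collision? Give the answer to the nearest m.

Leader travels v²/(2a_L) = 750.760 / 6.800 = 110.406 m before stopping.
Follower covers v·t_r = 27.4000 × 0.8 = 21.920 m while reacting, then v²/(2a_F) = 750.760 / 6.200 = 121.090 m while braking, for a total of 21.920 + 121.090 = 143.010 m.
Since a_F ≤ a_L and the follower starts braking later, the follower is never slower than the leader, so the closest approach is when both have stopped.
Minimum gap = 143.010 − 110.406 = 32.604 m.

Minimum gap ≈ 33 m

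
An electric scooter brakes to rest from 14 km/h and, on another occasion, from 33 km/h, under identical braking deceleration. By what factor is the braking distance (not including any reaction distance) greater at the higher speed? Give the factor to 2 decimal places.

Braking distance d = v²/(2a), so with a fixed, d ∝ v².
Factor = (33/14)² = 2.3571² = 5.5559.

Factor ≈ 5.56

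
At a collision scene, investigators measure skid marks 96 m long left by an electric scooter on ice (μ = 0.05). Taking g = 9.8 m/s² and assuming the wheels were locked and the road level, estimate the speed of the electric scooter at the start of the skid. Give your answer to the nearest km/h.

Deceleration a = μg = 0.05 × 9.8 = 0.490 m/s².
v = √(2a·d) = √(2 × 0.490 × 96) = √94.080 = 9.6995 m/s.
= 9.6995 × 3.6 = 34.918 km/h.

Initial speed ≈ 35 km/h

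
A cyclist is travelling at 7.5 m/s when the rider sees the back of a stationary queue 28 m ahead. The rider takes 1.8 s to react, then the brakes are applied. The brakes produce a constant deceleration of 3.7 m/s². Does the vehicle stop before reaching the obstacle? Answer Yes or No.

Yes

Reaction distance = 7.5000 × 1.8 = 13.500 m.
Braking distance = v²/(2a) = 56.250 / 7.400 = 7.601 m.
Total stopping distance = 13.500 + 7.601 = 21.101 m, vs 28 m available — it stops with 28 − 21.101 = 6.899 m to spare.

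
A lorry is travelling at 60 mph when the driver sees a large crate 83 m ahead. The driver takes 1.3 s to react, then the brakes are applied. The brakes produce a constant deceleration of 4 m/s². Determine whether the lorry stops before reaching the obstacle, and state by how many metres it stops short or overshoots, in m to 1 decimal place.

60 mph × 0.44704 = 26.8224 m/s.
Reaction distance = 26.8224 × 1.3 = 34.869 m.
Braking distance = v²/(2a) = 719.441 / 8.000 = 89.930 m.
Total stopping distance = 34.869 + 89.930 = 124.799 m, vs 83 m available — it cannot stop in time and overshoots by 124.799 − 83 = 41.799 m.

No — it overshoots by 41.8 m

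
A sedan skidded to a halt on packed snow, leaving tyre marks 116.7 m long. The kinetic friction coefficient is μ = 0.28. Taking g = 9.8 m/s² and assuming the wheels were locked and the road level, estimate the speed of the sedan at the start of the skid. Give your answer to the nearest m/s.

Deceleration a = μg = 0.28 × 9.8 = 2.744 m/s².
v = √(2a·d) = √(2 × 2.744 × 116.7) = √640.450 = 25.3071 m/s.

Initial speed ≈ 25 m/s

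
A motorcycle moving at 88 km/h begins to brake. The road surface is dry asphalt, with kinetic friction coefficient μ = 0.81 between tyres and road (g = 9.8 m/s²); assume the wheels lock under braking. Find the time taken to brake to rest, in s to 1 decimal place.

88 km/h ÷ 3.6 = 24.4444 m/s.
a = μg = 0.81 × 9.8 = 7.938 m/s².
Braking time = v/a = 24.4444 / 7.938 = 3.079 s.

Braking time ≈ 3.1 s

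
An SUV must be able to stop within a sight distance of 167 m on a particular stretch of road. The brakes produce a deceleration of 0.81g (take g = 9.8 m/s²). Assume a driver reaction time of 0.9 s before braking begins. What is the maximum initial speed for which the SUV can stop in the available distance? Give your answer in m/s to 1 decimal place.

a = 0.81 × 9.8 = 7.938 m/s².
Stopping distance: v·t_r + v²/(2a) = 167 with t_r = 0.9 s and a = 7.938 m/s².
So v² + 14.288 v − 2651.29 = 0.
Positive root: v = −a·t_r + √((a·t_r)² + 2a·d) = −7.144 + √(51.037 + 2651.29) = 44.8399 m/s.

Maximum speed ≈ 44.8 m/s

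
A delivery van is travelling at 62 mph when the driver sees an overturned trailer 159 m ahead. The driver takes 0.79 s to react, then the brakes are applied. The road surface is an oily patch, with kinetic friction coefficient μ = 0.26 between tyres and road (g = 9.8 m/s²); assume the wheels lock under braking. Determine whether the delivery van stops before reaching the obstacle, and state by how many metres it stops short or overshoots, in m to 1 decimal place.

62 mph × 0.44704 = 27.7165 m/s.
a = μg = 0.26 × 9.8 = 2.548 m/s².
Reaction distance = 27.7165 × 0.79 = 21.896 m.
Braking distance = v²/(2a) = 768.204 / 5.096 = 150.746 m.
Total stopping distance = 21.896 + 150.746 = 172.642 m, vs 159 m available — it cannot stop in time and overshoots by 172.642 − 159 = 13.642 m.

No — it overshoots by 13.6 m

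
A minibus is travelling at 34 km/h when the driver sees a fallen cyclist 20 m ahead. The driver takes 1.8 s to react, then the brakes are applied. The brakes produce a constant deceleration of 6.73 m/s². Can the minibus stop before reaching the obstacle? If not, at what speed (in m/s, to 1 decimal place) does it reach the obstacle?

No — it strikes the obstacle at 7.0 m/s

34 km/h ÷ 3.6 = 9.4444 m/s.
Reaction distance = 9.4444 × 1.8 = 17.000 m.
Braking distance needed to stop: v²/(2a) = 89.197 / 13.460 = 6.627 m, so total needed = 17.000 + 6.627 = 23.627 m > 20 m — it cannot stop.
Distance remaining when braking begins: 20 − 17.000 = 3.000 m.
v² = v₀² − 2a·d = 89.197 − 2 × 6.730 × 3.000 = 48.817 m²/s².
v = √48.817 = 6.987 m/s.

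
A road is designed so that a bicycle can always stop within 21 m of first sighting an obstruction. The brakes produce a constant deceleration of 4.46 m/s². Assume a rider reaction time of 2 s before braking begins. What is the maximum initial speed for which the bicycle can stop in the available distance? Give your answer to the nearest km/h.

Maximum speed ≈ 27 km/h

Stopping distance: v·t_r + v²/(2a) = 21 with t_r = 2 s and a = 4.460 m/s².
So v² + 17.840 v − 187.32 = 0.
Positive root: v = −a·t_r + √((a·t_r)² + 2a·d) = −8.920 + √(79.566 + 187.32) = 7.4166 m/s.
7.4166 m/s × 3.6 = 26.700 km/h.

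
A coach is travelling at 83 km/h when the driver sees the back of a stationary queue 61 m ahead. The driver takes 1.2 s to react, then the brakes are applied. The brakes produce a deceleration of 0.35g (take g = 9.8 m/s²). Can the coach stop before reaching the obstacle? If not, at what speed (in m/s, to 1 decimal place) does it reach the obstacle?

No — it strikes the obstacle at 17.4 m/s

83 km/h ÷ 3.6 = 23.0556 m/s.
a = 0.35 × 9.8 = 3.430 m/s².
Reaction distance = 23.0556 × 1.2 = 27.667 m.
Braking distance needed to stop: v²/(2a) = 531.561 / 6.860 = 77.487 m, so total needed = 27.667 + 77.487 = 105.154 m > 61 m — it cannot stop.
Distance remaining when braking begins: 61 − 27.667 = 33.333 m.
v² = v₀² − 2a·d = 531.561 − 2 × 3.430 × 33.333 = 302.897 m²/s².
v = √302.897 = 17.404 m/s.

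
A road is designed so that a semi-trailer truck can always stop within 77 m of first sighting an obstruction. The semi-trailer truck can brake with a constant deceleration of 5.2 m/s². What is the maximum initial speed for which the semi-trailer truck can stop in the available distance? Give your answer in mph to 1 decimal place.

v²/(2a) = d ⇒ v = √(2 × 5.200 × 77) = √800.80 = 28.2984 m/s.
28.2984 m/s ÷ 0.44704 = 63.302 mph.

Maximum speed ≈ 63.3 mph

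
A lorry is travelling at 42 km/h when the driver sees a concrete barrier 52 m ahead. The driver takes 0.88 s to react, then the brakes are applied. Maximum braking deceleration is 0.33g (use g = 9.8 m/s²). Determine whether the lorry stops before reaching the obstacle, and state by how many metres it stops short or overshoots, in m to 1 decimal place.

Yes — it stops 20.7 m short of the obstacle

42 km/h ÷ 3.6 = 11.6667 m/s.
a = 0.33 × 9.8 = 3.234 m/s².
Reaction distance = 11.6667 × 0.88 = 10.267 m.
Braking distance = v²/(2a) = 136.112 / 6.468 = 21.044 m.
Total stopping distance = 10.267 + 21.044 = 31.311 m, vs 52 m available — it stops with 52 − 31.311 = 20.689 m to spare.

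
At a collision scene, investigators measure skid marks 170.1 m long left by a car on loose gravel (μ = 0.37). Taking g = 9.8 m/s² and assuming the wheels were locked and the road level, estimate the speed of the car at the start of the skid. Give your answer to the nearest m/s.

Deceleration a = μg = 0.37 × 9.8 = 3.626 m/s².
v = √(2a·d) = √(2 × 3.626 × 170.1) = √1233.565 = 35.1221 m/s.

Initial speed ≈ 35 m/s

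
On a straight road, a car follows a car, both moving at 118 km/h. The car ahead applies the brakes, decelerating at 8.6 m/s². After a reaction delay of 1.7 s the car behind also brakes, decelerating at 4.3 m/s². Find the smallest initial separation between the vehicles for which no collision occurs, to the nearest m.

118 km/h ÷ 3.6 = 32.7778 m/s.
Leader travels v²/(2a_L) = 1074.384 / 17.200 = 62.464 m before stopping.
Follower covers v·t_r = 32.7778 × 1.7 = 55.722 m while reacting, then v²/(2a_F) = 1074.384 / 8.600 = 124.928 m while braking, for a total of 55.722 + 124.928 = 180.650 m.
Since a_F ≤ a_L and the follower starts braking later, the follower is never slower than the leader, so the closest approach is when both have stopped.
Minimum gap = 180.650 − 62.464 = 118.186 m.

Minimum gap ≈ 118 m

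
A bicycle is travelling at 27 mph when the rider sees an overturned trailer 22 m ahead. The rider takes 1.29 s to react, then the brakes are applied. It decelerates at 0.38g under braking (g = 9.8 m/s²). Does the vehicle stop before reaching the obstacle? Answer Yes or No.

No

27 mph × 0.44704 = 12.0701 m/s.
a = 0.38 × 9.8 = 3.724 m/s².
Reaction distance = 12.0701 × 1.29 = 15.570 m.
Braking distance = v²/(2a) = 145.687 / 7.448 = 19.561 m.
Total stopping distance = 15.570 + 19.561 = 35.131 m, vs 22 m available — it cannot stop in time and overshoots by 35.131 − 22 = 13.131 m.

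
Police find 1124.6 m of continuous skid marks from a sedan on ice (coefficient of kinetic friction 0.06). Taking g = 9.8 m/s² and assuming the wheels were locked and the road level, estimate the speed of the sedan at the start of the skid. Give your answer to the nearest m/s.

Deceleration a = μg = 0.06 × 9.8 = 0.588 m/s².
v = √(2a·d) = √(2 × 0.588 × 1124.6) = √1322.530 = 36.3666 m/s.

Initial speed ≈ 36 m/s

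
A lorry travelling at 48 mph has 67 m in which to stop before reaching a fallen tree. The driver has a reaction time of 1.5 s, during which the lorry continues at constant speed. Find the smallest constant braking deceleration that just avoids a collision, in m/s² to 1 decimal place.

Required deceleration ≈ 6.6 m/s²

48 mph × 0.44704 = 21.4579 m/s.
Distance covered during reaction = 21.4579 × 1.5 = 32.187 m.
Distance available for braking: 67 − 32.187 = 34.813 m.
v² = 2a·d ⇒ a = v²/(2d) = 21.4579² / (2 × 34.813) = 460.441 / 69.626 = 6.6131 m/s².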